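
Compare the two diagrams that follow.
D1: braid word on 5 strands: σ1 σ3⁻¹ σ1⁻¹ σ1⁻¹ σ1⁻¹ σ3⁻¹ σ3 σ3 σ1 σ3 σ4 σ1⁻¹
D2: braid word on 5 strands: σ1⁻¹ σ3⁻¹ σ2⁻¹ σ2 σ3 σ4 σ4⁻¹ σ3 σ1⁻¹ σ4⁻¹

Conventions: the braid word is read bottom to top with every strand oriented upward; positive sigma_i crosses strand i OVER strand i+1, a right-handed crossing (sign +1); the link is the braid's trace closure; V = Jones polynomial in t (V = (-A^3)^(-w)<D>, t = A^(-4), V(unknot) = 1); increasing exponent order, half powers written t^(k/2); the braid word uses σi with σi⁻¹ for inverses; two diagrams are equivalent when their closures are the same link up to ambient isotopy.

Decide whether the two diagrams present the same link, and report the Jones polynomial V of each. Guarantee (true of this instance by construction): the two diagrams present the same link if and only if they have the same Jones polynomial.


equivalent: yes
D1 (bracket 1 + A^4 + A^8 + A^12; 12 crossings at w = 0): V = t^-3 + t^-2 + t^-1 + 1
D2 (bracket A^-6 + A^-2 + A^2 + A^6; 10 crossings at w = -2): V = t^-3 + t^-2 + t^-1 + 1
key observation: one V(t) for all 2 diagrams — one class (guaranteed)


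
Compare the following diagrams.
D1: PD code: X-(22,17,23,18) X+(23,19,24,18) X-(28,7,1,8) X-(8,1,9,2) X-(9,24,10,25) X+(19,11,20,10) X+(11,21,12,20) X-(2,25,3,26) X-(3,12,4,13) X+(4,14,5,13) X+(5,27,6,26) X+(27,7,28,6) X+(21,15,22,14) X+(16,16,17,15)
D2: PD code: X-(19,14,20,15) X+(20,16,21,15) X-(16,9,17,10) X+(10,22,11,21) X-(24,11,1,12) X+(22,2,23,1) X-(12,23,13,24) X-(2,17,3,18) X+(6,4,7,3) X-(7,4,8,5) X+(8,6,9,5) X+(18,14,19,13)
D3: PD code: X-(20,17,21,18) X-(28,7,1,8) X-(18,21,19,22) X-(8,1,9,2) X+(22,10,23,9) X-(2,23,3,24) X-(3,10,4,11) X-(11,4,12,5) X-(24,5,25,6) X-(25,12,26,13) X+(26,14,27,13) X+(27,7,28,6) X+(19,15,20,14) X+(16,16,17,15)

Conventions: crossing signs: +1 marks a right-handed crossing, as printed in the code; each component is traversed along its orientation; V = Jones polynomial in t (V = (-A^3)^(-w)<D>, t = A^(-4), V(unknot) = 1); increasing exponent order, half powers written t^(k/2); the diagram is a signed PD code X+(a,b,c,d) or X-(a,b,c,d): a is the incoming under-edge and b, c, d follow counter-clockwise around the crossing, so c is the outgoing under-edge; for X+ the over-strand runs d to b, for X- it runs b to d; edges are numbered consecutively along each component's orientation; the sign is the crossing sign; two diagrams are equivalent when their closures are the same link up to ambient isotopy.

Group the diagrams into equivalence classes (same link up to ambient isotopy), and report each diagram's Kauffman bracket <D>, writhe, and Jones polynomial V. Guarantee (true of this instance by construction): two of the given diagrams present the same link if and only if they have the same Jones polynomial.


grouping into links: {D1} | {D2} | {D3}
V(D1) = t + t^3 - t^4  (w +2, c 14, <D> = -A^-10 + A^-6 + A^2)
V(D2) = t^-4 - 2t^-3 + 3t^-2 - 4t^-1 + 4 - 3t + 3t^2 - t^3  [12 crossings, <D> = -A^-12 + 3A^-8 - 3A^-4 + 4 - 4A^4 + 3A^8 - 2A^12 + A^16, w = 0]
V(D3) = -t^-6 + t^-5 - t^-4 + 2t^-3 - t^-2 + t^-1  [14 crossings, <D> = A^-8 - A^-4 + 2 - A^4 + A^8 - A^12, w = -4]
why: 3 classes among 3 diagrams; unequal V(t) rules out equality


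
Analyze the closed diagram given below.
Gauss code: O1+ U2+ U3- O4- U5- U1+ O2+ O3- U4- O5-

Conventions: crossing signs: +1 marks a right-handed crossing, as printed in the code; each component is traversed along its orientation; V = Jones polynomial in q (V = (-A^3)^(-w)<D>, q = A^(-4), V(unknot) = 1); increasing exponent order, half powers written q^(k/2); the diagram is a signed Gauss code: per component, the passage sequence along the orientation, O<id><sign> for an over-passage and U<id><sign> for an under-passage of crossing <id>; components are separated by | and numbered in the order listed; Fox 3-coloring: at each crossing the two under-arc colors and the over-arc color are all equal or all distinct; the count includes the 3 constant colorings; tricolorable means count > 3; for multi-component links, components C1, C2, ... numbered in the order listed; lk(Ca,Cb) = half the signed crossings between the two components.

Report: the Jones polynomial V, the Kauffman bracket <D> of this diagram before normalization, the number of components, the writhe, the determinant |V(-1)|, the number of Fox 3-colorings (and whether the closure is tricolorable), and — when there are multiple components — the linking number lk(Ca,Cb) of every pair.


V = 1
<D> = -A^-3 (w = -1)
1 component over 5 crossings, w = -1
3 Fox colorings among 3^5, |V(-1)| = 1: not tricolorable
why: det 1 = |V(-1)|; not divisible by 3, so not tricolorable


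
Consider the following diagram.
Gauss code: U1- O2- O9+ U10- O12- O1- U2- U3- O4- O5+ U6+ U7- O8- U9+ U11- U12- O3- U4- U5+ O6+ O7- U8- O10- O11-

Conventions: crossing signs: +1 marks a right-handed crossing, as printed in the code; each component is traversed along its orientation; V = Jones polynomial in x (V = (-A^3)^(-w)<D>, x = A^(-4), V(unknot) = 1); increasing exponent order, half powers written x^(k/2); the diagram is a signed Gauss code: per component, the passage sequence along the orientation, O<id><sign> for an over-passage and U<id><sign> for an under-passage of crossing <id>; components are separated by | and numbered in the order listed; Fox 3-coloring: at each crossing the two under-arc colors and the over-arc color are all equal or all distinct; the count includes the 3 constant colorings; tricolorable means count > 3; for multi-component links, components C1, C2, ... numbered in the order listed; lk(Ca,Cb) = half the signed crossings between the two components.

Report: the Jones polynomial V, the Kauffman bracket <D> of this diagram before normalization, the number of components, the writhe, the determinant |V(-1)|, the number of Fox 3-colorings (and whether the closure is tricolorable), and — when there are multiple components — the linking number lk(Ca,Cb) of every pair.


Jones polynomial: V(x) = x^-8 - 2x^-7 + x^-6 - 2x^-5 + 2x^-4 + x^-2
<D> = A^-10 + 2A^-2 - 2A^2 + A^6 - 2A^10 + A^14; writhe -6
components 1, writhe -6 (12 crossings)
3-colorings: 27 of 3^12, det 9 — tricolorable
note: det 9 = |V(-1)|; divisible by 3, so tricolorable


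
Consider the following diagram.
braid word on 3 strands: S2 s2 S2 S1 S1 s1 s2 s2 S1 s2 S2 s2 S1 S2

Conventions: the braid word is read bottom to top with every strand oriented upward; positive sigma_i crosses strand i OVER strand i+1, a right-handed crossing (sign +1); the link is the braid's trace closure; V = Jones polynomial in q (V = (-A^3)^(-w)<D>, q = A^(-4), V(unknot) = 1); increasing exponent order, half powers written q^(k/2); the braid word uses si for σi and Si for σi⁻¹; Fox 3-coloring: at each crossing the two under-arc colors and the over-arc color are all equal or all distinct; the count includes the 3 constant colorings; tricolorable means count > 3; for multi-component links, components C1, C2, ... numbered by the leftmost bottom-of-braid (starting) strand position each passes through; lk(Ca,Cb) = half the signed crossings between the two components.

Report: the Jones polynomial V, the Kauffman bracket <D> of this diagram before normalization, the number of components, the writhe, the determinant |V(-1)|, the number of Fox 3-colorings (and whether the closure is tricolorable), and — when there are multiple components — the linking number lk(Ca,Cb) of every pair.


Jones polynomial: V(q) = -q^-5 + q^-4 - q^-3 + 2q^-2 - q^-1 + 2 - q
<D> = -A^-10 + 2A^-6 - A^-2 + 2A^2 - A^6 + A^10 - A^14; writhe -2
components 1, writhe -2 (14 crossings)
3-colorings: 9 of 3^14, det 9 — tricolorable
note: w = -2 shifts under R1 moves; the (-A^3)^(2) factor cancels that in V


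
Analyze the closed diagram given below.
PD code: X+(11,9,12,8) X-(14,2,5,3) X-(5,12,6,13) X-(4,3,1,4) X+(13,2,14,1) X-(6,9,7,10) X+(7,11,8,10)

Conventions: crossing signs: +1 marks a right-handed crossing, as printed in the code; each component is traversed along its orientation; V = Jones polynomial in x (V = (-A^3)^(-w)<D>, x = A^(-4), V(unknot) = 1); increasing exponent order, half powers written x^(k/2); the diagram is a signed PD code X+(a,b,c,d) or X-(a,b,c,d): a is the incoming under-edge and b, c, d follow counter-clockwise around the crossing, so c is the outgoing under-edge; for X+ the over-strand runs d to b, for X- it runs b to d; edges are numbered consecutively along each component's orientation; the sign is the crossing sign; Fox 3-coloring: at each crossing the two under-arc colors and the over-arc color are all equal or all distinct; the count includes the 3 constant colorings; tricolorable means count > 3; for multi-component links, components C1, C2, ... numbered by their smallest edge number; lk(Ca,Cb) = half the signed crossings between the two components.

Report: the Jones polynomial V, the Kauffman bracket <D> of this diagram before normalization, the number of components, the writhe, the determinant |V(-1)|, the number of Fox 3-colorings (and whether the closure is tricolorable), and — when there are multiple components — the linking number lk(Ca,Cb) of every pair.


V = -x^(-1/2) - x^(1/2)
<D> = A^-5 + A^-1 (w = -1)
2 components over 7 crossings, w = -1
lk(C1,C2): 0
9 Fox colorings among 3^7, |V(-1)| = 0: tricolorable
why: |V(-1)| = 0: so tricolorable, since 3 divides 0


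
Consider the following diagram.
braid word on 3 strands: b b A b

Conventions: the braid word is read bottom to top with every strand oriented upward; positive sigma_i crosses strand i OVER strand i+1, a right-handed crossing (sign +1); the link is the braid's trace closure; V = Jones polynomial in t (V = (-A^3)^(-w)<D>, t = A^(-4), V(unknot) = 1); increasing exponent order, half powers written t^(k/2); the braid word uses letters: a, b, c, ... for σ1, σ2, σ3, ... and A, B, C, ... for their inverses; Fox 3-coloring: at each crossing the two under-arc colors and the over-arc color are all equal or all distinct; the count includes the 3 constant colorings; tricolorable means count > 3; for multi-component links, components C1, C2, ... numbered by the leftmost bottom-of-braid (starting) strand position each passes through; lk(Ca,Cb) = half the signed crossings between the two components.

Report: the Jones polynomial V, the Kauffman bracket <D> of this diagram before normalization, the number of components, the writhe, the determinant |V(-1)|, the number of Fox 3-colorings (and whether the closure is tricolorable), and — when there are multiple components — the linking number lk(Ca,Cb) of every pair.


V(t) = t + t^3 - t^4
bracket: -A^-10 + A^-6 + A^2, w = +2
1 component, writhe +2, over 4 crossings
det 3, colorings 9 of 3^4 — tricolorable
observation: V spans 3 powers of t: at least 3 crossings in any diagram


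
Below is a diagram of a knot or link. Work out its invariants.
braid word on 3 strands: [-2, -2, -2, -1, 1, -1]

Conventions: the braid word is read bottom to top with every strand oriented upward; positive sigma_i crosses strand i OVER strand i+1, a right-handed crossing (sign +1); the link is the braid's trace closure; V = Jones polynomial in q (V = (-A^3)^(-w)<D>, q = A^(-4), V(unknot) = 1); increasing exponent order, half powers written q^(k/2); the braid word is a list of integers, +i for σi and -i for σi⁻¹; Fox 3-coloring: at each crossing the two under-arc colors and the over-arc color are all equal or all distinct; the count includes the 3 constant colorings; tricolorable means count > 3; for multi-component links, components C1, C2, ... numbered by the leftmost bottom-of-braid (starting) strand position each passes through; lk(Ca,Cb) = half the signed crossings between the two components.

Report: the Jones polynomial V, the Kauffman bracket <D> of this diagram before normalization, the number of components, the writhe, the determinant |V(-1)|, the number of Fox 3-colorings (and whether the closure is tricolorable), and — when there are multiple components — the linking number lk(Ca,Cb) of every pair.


V(q) = -q^-4 + q^-3 + q^-1
bracket: A^-8 + 1 - A^4, w = -4
1 component, writhe -4, over 6 crossings
det 3, colorings 9 of 3^6 — tricolorable
observation: w = -4 (over 6 crossings) is diagram-only; (-A^3)^(4) removes it from V


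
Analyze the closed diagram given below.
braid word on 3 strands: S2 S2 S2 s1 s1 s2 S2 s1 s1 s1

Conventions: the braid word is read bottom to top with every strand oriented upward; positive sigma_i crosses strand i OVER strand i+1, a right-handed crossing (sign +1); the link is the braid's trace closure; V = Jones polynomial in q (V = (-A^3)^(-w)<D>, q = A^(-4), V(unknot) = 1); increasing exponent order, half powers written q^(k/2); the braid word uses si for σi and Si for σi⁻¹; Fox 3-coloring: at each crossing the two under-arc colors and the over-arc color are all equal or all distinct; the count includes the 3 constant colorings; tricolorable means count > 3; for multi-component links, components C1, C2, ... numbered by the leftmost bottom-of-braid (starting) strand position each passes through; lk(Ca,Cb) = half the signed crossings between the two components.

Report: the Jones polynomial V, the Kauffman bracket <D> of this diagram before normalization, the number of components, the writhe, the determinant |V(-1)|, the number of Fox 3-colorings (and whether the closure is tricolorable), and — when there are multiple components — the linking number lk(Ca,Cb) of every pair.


V = -q^-2 + q^-1 - 1 + 3q - 2q^2 + 3q^3 - 2q^4 + q^5 - q^6
<D> = -A^-18 + A^-14 - 2A^-10 + 3A^-6 - 2A^-2 + 3A^2 - A^6 + A^10 - A^14 (w = +2)
1 component over 10 crossings, w = +2
9 Fox colorings among 3^10, |V(-1)| = 15: tricolorable
why: det 15 = |V(-1)|; divisible by 3, so tricolorable


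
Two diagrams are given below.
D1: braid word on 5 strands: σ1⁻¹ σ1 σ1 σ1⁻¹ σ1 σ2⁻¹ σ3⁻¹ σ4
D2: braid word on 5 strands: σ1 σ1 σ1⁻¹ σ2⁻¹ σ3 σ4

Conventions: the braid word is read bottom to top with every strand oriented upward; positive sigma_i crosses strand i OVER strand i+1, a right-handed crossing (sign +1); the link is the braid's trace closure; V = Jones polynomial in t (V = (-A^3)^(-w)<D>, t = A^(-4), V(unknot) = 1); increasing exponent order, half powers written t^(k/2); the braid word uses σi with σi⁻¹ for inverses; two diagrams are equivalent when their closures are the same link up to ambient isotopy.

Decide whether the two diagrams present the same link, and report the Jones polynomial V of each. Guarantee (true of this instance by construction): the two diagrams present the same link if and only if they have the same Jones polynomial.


equivalent: yes
V(D1) = 1  (w 0, c 8, <D> = 1)
V(D2) = 1  (w +2, c 6, <D> = A^6)
why: all 2 diagrams share one V(t), hence one class


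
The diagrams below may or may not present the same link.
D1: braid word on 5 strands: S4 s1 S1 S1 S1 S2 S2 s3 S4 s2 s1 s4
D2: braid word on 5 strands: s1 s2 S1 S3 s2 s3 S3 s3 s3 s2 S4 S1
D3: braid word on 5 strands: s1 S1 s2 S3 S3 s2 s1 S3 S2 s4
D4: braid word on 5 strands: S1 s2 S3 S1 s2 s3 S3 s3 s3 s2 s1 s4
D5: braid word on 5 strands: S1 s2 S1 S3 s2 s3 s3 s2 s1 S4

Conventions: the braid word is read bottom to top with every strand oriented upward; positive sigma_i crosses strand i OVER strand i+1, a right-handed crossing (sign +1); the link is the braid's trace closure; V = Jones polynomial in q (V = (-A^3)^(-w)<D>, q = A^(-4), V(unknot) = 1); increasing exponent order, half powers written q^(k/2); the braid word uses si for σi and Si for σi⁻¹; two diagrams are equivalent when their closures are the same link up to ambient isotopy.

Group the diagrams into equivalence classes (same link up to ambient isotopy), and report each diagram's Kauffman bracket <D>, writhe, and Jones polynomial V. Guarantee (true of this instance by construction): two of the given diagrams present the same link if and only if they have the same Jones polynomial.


grouping into links: {D1} | {D2, D4, D5} | {D3}
V(D1) = 1  (w -2, c 12, <D> = A^-6)
V(D2) = q - q^2 + 2q^3 - q^4 + q^5 - q^6  (w +2, c 12, <D> = -A^-18 + A^-14 - A^-10 + 2A^-6 - A^-2 + A^2)
D3 (bracket A^4 + A^12 - A^16; 10 crossings at w = 0): V = -q^-4 + q^-3 + q^-1
V(D4) = q - q^2 + 2q^3 - q^4 + q^5 - q^6  (w +4, c 12, <D> = -A^-12 + A^-8 - A^-4 + 2 - A^4 + A^8)
D5 (bracket -A^-18 + A^-14 - A^-10 + 2A^-6 - A^-2 + A^2; 10 crossings at w = +2): V = q - q^2 + 2q^3 - q^4 + q^5 - q^6
why: 3 values of V(q) split the 5 diagrams


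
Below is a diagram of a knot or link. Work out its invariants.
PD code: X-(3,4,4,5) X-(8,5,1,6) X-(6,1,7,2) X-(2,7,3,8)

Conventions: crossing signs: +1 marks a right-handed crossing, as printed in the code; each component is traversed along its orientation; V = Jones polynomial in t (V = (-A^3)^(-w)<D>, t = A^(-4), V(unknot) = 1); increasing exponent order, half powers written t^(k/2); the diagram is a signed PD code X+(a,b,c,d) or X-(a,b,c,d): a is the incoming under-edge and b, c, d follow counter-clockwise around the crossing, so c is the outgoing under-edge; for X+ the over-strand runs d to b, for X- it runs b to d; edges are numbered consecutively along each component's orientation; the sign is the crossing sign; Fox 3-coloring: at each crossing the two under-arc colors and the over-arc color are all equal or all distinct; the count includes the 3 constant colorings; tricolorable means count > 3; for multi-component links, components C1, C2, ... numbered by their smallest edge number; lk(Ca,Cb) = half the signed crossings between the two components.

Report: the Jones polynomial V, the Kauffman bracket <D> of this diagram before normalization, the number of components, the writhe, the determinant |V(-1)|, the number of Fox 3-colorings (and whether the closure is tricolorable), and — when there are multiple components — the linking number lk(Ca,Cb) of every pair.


V = -t^-4 + t^-3 + t^-1
<D> = A^-8 + 1 - A^4 (w = -4)
1 component over 4 crossings, w = -4
9 Fox colorings among 3^4, |V(-1)| = 3: tricolorable
why: det 3 = |V(-1)|; divisible by 3, so tricolorable


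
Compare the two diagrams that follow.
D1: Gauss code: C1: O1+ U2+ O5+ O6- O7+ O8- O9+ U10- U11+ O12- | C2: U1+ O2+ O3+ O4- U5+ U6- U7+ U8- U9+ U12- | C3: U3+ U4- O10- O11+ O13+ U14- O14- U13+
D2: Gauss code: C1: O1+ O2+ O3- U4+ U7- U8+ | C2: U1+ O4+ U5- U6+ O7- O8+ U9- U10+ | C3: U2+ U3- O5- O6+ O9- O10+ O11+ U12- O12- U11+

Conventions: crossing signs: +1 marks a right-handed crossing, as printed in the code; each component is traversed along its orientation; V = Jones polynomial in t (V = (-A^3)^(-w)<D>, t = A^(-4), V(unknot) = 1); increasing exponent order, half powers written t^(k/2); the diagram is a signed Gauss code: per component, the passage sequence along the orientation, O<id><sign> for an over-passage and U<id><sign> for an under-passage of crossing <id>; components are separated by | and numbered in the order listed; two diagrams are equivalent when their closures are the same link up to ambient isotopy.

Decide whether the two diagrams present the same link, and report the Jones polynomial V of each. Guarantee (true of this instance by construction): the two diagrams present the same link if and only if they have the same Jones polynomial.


same link: yes
V(D1) = 1 + t + t^2 + t^3  [14 crossings, <D> = A^-6 + A^-2 + A^2 + A^6, w = +2]
V(D2) = 1 + t + t^2 + t^3  [12 crossings, <D> = A^-6 + A^-2 + A^2 + A^6, w = +2]
insight: from 14 to 12 crossings by R-moves: one link, two diagrams


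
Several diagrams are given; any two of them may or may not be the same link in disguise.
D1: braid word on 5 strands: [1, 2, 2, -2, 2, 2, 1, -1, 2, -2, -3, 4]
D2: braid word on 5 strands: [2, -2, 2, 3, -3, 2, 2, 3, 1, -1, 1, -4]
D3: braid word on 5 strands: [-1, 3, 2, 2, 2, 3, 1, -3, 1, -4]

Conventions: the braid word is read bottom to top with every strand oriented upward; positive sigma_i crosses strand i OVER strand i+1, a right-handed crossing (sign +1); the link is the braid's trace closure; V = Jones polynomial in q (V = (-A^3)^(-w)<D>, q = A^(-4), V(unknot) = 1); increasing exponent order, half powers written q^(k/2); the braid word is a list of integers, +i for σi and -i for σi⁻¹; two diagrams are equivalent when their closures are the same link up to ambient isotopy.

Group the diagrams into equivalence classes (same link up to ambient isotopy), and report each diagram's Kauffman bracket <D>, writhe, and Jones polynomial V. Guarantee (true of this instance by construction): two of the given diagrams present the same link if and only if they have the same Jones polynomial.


equivalence classes: {D1, D2, D3}
D1 (bracket -A^-4 + 1 + A^8; 12 crossings at w = +4): V = q + q^3 - q^4
V(D2) = q + q^3 - q^4  (w +4, c 12, <D> = -A^-4 + 1 + A^8)
V(D3) = q + q^3 - q^4  (w +4, c 10, <D> = -A^-4 + 1 + A^8)
observation: all 3 diagrams share one V(q), hence one class


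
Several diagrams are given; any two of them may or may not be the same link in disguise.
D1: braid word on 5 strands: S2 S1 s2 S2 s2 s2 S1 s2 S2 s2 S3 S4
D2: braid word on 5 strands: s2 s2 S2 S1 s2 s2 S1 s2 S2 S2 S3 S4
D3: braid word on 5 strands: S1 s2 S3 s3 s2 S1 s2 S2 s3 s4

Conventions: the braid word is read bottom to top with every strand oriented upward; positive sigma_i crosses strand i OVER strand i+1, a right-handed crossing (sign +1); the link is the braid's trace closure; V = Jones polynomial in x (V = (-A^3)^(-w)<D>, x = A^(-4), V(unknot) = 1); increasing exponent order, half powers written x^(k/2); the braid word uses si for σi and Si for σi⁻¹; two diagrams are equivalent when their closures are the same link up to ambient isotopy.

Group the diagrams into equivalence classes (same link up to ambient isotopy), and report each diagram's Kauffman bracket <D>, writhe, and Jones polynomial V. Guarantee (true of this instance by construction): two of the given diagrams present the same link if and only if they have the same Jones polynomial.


classes: {D1, D2, D3}
V(D1) = x^-2 + 2 + x^2  [12 crossings, <D> = A^-14 + 2A^-6 + A^2, w = -2]
V(D2) = x^-2 + 2 + x^2  [12 crossings, <D> = A^-14 + 2A^-6 + A^2, w = -2]
D3 (bracket A^-2 + 2A^6 + A^14; 10 crossings at w = +2): V = x^-2 + 2 + x^2
note: all 3 diagrams share one V(x), hence one class


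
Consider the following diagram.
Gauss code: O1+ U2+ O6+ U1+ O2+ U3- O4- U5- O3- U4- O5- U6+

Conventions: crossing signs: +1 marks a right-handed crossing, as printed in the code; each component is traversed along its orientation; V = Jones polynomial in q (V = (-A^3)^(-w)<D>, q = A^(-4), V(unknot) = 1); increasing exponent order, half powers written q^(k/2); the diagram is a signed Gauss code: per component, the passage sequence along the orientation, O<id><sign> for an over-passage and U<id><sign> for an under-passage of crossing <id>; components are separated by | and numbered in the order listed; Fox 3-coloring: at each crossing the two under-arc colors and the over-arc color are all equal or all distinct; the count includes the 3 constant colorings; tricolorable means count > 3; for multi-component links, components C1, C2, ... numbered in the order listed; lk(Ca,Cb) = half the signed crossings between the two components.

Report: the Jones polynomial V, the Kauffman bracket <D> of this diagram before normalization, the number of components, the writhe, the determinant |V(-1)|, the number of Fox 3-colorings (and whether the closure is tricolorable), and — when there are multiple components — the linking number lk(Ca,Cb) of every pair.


V(q) = -q^-3 + q^-2 - q^-1 + 3 - q + q^2 - q^3
bracket: -A^-12 + A^-8 - A^-4 + 3 - A^4 + A^8 - A^12, w = 0
1 component, writhe 0, over 6 crossings
det 9, colorings 27 of 3^6 — tricolorable
observation: w = 0 shifts under R1 moves; the (-A^3)^(0) factor cancels that in V


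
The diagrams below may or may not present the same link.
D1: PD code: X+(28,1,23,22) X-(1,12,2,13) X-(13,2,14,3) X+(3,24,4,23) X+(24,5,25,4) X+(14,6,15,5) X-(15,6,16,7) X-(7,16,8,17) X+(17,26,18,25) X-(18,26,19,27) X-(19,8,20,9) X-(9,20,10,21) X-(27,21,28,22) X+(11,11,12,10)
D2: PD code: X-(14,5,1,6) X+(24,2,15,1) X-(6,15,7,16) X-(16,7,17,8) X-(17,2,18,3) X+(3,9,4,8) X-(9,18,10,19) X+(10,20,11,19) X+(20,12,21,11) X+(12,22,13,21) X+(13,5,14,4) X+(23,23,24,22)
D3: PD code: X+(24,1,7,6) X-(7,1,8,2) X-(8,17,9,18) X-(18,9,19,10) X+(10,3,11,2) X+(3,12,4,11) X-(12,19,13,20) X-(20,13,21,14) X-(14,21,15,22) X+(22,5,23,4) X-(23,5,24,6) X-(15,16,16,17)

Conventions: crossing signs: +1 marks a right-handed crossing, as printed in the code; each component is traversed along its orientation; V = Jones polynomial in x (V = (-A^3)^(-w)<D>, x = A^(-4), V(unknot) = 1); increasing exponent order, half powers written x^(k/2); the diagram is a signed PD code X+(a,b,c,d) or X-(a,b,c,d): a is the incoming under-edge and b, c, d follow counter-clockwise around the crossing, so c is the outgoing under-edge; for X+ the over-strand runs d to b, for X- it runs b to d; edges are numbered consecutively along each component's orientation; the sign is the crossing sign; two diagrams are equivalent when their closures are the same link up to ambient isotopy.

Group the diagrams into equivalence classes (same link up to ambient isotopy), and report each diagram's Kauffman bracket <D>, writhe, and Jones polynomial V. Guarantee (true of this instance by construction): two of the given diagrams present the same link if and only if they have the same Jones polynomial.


equivalence classes: {D1, D3} | {D2}
D1 (bracket -A^-8 - 2 + A^4 - 2A^8 + 2A^12 - A^16 + A^20; 14 crossings at w = -2): V = x^(-13/2) - x^(-11/2) + 2x^(-9/2) - 2x^(-7/2) + x^(-5/2) - 2x^(-3/2) - x^(1/2)
V(D2) = -x^(-3/2) + x^(-1/2) - 2x^(1/2) + x^(3/2) - 2x^(5/2) + x^(7/2)  (w +2, c 12, <D> = A^-8 - 2A^-4 + 1 - 2A^4 + A^8 - A^12)
D3 (bracket -A^-14 - 2A^-6 + A^-2 - 2A^2 + 2A^6 - A^10 + A^14; 12 crossings at w = -4): V = x^(-13/2) - x^(-11/2) + 2x^(-9/2) - 2x^(-7/2) + x^(-5/2) - 2x^(-3/2) - x^(1/2)
key observation: comparing 3 Jones polynomials yields 2 groups


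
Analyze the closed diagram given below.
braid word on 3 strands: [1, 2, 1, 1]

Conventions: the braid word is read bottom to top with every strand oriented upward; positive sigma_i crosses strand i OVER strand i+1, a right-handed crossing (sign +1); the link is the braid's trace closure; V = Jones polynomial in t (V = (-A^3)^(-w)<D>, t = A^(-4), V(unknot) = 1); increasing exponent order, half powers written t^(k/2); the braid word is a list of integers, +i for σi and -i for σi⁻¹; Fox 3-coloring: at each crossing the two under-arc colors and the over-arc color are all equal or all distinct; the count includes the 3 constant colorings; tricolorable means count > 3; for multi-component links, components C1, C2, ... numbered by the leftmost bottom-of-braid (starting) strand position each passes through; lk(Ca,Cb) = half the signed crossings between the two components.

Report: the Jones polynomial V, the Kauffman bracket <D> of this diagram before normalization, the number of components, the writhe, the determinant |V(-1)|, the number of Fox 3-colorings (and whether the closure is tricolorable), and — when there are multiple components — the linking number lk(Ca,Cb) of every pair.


V = t + t^3 - t^4
<D> = -A^-4 + 1 + A^8 (w = +4)
1 component over 4 crossings, w = +4
9 Fox colorings among 3^4, |V(-1)| = 3: tricolorable
why: w = +4 (over 4 crossings) is diagram-only; (-A^3)^(-4) removes it from V


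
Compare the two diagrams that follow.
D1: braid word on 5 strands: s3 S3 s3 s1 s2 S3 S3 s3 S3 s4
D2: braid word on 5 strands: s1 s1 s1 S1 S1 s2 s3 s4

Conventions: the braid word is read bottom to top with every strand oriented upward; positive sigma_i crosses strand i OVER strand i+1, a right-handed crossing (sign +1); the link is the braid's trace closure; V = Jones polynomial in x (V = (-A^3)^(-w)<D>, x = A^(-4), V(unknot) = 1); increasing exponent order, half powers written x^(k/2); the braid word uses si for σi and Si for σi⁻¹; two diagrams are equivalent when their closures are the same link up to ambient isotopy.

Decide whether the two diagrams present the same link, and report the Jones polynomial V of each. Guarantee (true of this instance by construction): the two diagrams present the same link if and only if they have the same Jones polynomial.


equivalent: yes
V(D1) = 1  (w +2, c 10, <D> = A^6)
D2 (bracket A^12; 8 crossings at w = +4): V = 1
why: Markov moves rewrite D1 (10 crossings) into D2 (8)


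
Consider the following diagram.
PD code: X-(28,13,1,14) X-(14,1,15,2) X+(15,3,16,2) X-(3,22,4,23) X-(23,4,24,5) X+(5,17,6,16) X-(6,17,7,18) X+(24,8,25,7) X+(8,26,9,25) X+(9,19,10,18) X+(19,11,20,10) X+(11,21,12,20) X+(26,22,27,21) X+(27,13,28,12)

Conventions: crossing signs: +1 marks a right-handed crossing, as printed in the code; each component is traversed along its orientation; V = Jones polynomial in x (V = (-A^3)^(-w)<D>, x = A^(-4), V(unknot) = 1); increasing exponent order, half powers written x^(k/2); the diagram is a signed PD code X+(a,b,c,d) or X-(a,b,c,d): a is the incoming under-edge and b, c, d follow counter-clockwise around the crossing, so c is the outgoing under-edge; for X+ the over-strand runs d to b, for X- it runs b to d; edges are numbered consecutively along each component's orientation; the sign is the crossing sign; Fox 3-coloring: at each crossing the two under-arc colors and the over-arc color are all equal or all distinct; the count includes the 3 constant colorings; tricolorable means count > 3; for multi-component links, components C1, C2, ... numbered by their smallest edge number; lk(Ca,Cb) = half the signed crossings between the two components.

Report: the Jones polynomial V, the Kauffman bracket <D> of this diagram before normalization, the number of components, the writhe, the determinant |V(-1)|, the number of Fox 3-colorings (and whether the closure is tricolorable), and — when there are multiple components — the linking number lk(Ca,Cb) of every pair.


V = x + x^3 - x^4
<D> = -A^-4 + 1 + A^8 (w = +4)
1 component over 14 crossings, w = +4
9 Fox colorings among 3^14, |V(-1)| = 3: tricolorable
why: w = +4 (over 14 crossings) is diagram-only; (-A^3)^(-4) removes it from V


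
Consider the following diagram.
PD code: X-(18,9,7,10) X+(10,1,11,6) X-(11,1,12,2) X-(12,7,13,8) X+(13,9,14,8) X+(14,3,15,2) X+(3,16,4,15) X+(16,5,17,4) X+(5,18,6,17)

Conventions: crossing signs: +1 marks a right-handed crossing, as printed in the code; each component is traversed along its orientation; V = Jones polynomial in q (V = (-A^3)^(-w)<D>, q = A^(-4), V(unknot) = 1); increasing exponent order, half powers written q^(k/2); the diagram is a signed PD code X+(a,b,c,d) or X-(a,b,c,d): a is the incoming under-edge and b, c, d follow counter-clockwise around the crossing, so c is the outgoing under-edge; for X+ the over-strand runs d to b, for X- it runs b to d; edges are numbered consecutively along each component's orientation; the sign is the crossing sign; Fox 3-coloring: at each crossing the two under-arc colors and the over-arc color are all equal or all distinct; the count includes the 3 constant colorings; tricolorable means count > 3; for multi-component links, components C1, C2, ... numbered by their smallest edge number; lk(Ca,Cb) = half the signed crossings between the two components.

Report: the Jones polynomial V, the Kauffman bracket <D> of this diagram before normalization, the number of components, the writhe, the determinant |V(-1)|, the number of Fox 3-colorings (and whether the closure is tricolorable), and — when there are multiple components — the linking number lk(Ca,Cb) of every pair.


V = -q^(3/2) - q^(7/2) + q^(9/2) - q^(11/2)
<D> = A^-13 - A^-9 + A^-5 + A^3 (w = +3)
2 components over 9 crossings, w = +3
lk(C1,C2): +2
3 Fox colorings among 3^9, |V(-1)| = 4: not tricolorable
why: span 4 respects span(V) <= c + mu - 1 = 10 for this 2-component diagram


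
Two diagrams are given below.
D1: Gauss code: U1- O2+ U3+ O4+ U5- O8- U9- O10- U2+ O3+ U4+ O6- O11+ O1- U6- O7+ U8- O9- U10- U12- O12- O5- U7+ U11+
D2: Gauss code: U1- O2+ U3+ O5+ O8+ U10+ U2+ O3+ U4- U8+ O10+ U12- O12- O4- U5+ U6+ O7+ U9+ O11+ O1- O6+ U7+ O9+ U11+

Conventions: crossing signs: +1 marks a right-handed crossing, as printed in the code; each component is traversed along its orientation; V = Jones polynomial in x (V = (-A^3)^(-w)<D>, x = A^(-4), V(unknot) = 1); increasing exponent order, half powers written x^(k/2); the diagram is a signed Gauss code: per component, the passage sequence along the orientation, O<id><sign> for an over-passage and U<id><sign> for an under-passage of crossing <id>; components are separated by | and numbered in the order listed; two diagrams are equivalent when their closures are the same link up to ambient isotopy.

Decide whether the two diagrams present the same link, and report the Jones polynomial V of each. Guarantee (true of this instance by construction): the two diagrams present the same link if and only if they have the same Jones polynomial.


equivalent: no
D1 (bracket A^-22 - 2A^-18 + 3A^-14 - 4A^-10 + 5A^-6 - 4A^-2 + 3A^2 - 2A^6 + A^10; 12 crossings at w = -2): V = x^-4 - 2x^-3 + 3x^-2 - 4x^-1 + 5 - 4x + 3x^2 - 2x^3 + x^4
V(D2) = x^2 - x^3 + 3x^4 - 3x^5 + 4x^6 - 4x^7 + 2x^8 - 2x^9 + x^10  [12 crossings, <D> = A^-22 - 2A^-18 + 2A^-14 - 4A^-10 + 4A^-6 - 3A^-2 + 3A^2 - A^6 + A^10, w = +6]
observation: comparing 2 Jones polynomials yields 2 groups


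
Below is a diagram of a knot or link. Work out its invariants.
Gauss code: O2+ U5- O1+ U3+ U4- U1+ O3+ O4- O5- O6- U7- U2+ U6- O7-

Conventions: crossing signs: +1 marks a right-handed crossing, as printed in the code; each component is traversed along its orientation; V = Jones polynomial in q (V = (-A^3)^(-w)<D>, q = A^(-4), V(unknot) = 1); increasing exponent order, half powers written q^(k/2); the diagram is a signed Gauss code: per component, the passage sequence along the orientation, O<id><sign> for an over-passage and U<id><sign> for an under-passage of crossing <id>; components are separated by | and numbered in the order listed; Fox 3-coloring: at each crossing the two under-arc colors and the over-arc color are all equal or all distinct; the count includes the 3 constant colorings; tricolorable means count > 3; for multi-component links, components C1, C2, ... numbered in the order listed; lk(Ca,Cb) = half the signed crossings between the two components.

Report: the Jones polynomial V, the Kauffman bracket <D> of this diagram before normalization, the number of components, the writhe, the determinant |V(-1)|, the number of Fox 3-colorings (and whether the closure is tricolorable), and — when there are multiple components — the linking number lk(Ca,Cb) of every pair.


V(q) = 1
bracket: -A^-3, w = -1
1 component, writhe -1, over 7 crossings
det 1, colorings 3 of 3^7 — not tricolorable
observation: |V(-1)| = 1: so not tricolorable, since 3 does not divide 1


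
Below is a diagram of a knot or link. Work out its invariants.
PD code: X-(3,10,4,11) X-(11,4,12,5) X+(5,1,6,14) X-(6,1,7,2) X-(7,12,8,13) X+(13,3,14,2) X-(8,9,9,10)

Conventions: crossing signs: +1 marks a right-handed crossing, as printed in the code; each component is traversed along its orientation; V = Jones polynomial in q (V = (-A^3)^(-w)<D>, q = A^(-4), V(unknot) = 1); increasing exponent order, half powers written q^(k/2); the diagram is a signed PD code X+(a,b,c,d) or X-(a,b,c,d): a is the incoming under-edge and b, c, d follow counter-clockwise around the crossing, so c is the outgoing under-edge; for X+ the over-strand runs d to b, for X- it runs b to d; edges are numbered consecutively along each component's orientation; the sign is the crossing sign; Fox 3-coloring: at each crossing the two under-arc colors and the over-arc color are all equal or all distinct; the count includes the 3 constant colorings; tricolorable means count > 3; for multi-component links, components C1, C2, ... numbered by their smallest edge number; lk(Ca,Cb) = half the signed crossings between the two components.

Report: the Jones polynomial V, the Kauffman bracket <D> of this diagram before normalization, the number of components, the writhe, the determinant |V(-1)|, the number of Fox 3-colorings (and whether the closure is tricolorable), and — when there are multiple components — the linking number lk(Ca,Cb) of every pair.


V = -q^-4 + q^-3 + q^-1
<D> = -A^-5 - A^3 + A^7 (w = -3)
1 component over 7 crossings, w = -3
9 Fox colorings among 3^7, |V(-1)| = 3: tricolorable
why: w = -3 shifts under R1 moves; the (-A^3)^(3) factor cancels that in V


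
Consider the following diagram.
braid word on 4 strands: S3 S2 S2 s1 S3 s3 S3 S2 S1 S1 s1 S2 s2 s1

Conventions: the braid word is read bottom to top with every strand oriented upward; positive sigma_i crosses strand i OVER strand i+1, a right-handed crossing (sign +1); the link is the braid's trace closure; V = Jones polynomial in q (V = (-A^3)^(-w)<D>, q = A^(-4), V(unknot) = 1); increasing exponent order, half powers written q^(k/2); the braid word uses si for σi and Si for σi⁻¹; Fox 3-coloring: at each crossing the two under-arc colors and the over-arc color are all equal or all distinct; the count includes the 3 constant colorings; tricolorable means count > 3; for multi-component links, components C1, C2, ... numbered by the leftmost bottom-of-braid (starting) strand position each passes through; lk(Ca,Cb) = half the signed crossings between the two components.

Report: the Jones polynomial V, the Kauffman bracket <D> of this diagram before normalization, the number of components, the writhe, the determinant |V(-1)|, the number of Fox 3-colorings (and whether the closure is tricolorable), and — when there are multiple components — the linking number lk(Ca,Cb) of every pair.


V = -q^(-11/2) + q^(-9/2) - q^(-7/2) - q^(-3/2)
<D> = -A^-6 - A^2 + A^6 - A^10 (w = -4)
2 components over 14 crossings, w = -4
lk(C1,C2): -2
3 Fox colorings among 3^14, |V(-1)| = 4: not tricolorable
why: w = -4 (over 14 crossings) is diagram-only; (-A^3)^(4) removes it from V


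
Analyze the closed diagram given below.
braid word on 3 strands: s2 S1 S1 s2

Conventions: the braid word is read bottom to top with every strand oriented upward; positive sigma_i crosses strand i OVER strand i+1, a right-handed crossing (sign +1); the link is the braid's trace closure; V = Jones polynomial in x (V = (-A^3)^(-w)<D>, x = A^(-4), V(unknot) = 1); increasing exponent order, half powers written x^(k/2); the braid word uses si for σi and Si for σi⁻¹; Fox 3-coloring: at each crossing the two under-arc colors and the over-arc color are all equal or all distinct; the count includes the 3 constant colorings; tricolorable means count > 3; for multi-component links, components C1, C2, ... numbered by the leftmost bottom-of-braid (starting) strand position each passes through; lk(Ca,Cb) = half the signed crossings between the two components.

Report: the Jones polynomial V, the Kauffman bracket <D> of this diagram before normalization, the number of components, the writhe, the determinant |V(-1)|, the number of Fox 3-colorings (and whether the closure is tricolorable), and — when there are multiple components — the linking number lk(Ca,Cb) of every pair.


V(x) = x^-2 + 2 + x^2
bracket: A^-8 + 2 + A^8, w = 0
3 components, writhe 0, over 4 crossings
lk(C1,C2) = 0
linking number lk(C1,C3) = -1
lk(C2,C3): +1
det 4, colorings 3 of 3^4 — not tricolorable
observation: |V(-1)| = 4: so not tricolorable, since 3 does not divide 4


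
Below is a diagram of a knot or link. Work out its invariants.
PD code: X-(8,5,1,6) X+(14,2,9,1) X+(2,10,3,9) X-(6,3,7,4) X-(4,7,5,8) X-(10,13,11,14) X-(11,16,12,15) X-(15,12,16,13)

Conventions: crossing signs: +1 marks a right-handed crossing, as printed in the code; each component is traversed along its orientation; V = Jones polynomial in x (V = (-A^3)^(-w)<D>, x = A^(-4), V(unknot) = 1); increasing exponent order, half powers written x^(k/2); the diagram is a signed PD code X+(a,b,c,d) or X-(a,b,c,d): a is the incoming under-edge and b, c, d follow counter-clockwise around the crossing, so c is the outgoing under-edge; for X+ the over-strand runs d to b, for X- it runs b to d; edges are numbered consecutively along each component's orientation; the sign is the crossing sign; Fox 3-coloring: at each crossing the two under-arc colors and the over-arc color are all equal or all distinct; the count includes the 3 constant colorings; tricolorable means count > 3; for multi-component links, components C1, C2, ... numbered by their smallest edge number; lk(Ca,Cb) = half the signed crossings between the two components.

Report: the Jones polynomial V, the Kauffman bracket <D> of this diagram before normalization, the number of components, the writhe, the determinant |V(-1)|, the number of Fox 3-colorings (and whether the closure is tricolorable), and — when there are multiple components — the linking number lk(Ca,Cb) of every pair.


V = -x^-6 + x^-5 - 2x^-4 + 3x^-3 - x^-2 + 3x^-1 + x
<D> = A^-16 + 3A^-8 - A^-4 + 3 - 2A^4 + A^8 - A^12 (w = -4)
3 components over 8 crossings, w = -4
lk(C1,C2): +1
lk(C1,C3) = 0
linking number lk(C2,C3) = -1
9 Fox colorings among 3^8, |V(-1)| = 12: tricolorable
why: the span of V is 7, within the link bound 8 + 3 - 1
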